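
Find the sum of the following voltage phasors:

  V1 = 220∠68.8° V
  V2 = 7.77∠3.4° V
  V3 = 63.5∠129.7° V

Step 1 — Convert each phasor to rectangular form:
  V1 = 220·(cos(68.8°) + j·sin(68.8°)) = 79.56 + j205.1 V
  V2 = 7.77·(cos(3.4°) + j·sin(3.4°)) = 7.756 + j0.4608 V
  V3 = 63.5·(cos(129.7°) + j·sin(129.7°)) = -40.56 + j48.86 V
Step 2 — Sum components: V_total = 46.75 + j254.4 V.
Step 3 — Convert to polar: |V_total| = 258.7 V, ∠V_total = 79.6°.

V_total = 258.7∠79.6° V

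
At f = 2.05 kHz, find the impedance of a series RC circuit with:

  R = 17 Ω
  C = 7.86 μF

Step 1 — Angular frequency: ω = 2π·f = 2π·2050 = 1.288e+04 rad/s.
Step 2 — Component impedances:
  R: Z = R = 17 Ω
  C: Z = 1/(jωC) = -j/(ω·C) = 0 - j9.877 Ω
Step 3 — Series combination: Z_total = R + C = 17 - j9.877 Ω = 19.66∠-30.2° Ω.

Z = 17 - j9.877 Ω = 19.66∠-30.2° Ω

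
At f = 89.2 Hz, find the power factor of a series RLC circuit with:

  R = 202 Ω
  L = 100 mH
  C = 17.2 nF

Step 1 — Angular frequency: ω = 2π·f = 2π·89.2 = 560.5 rad/s.
Step 2 — Component impedances:
  R: Z = R = 202 Ω
  L: Z = jωL = j·560.5·0.1 = 0 + j56.05 Ω
  C: Z = 1/(jωC) = -j/(ω·C) = 0 - j1.037e+05 Ω
Step 3 — Series combination: Z_total = R + L + C = 202 - j1.037e+05 Ω = 1.037e+05∠-89.9° Ω.
Step 4 — Power factor: PF = cos(φ) = Re(Z)/|Z| = 202/1.037e+05 = 0.001948.
Step 5 — Type: Im(Z) = -1.037e+05 ⇒ leading (phase φ = -89.9°).

PF = 0.001948 (leading, φ = -89.9°)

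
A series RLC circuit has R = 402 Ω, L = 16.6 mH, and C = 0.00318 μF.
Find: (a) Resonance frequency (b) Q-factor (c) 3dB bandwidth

Step 1 — Resonance condition Im(Z)=0 gives ω₀ = 1/√(LC).
Step 2 — ω₀ = 1/√(0.0166·3.18e-09) = 1.376e+05 rad/s.
Step 3 — f₀ = ω₀/(2π) = 2.191e+04 Hz.
Step 4 — Series Q: Q = ω₀L/R = 1.376e+05·0.0166/402 = 5.683.
Step 5 — 3dB bandwidth: Δω = ω₀/Q = 2.422e+04 rad/s; BW = Δω/(2π) = 3854 Hz.

(a) f₀ = 2.191e+04 Hz  (b) Q = 5.683  (c) BW = 3854 Hz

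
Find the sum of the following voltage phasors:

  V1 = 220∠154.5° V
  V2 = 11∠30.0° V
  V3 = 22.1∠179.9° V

Step 1 — Convert each phasor to rectangular form:
  V1 = 220·(cos(154.5°) + j·sin(154.5°)) = -198.6 + j94.71 V
  V2 = 11·(cos(30.0°) + j·sin(30.0°)) = 9.526 + j5.5 V
  V3 = 22.1·(cos(179.9°) + j·sin(179.9°)) = -22.1 + j0.03857 V
Step 2 — Sum components: V_total = -211.1 + j100.3 V.
Step 3 — Convert to polar: |V_total| = 233.7 V, ∠V_total = 154.6°.

V_total = 233.7∠154.6° V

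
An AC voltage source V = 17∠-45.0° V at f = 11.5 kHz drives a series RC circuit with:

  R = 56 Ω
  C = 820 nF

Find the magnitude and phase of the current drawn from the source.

Step 1 — Angular frequency: ω = 2π·f = 2π·1.15e+04 = 7.226e+04 rad/s.
Step 2 — Component impedances:
  R: Z = R = 56 Ω
  C: Z = 1/(jωC) = -j/(ω·C) = 0 - j16.88 Ω
Step 3 — Series combination: Z_total = R + C = 56 - j16.88 Ω = 58.49∠-16.8° Ω.
Step 4 — Source phasor: V = 17∠-45.0° V = 12.02 - j12.02 V.
Step 5 — Ohm's law: I = V / Z_total = (12.02 - j12.02) / (56 - j16.88) = 0.2561 - j0.1375 A.
Step 6 — Convert to polar: |I| = 0.2907 A, ∠I = -28.2°.

I = 0.2907∠-28.2° A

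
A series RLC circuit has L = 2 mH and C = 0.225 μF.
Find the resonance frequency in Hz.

Step 1 — Resonance condition Im(Z)=0 gives ω₀ = 1/√(LC).
Step 2 — ω₀ = 1/√(0.002·2.25e-07) = 4.714e+04 rad/s.
Step 3 — f₀ = ω₀/(2π) = 7503 Hz.

f₀ = 7503 Hz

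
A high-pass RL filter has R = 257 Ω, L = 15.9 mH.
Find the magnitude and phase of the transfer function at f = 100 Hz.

Step 1 — Angular frequency: ω = 2π·100 = 628.3 rad/s.
Step 2 — Transfer function: H(jω) = jωL/(R + jωL).
Step 3 — Numerator jωL = j·9.99; denominator R + jωL = 257 + j9.99.
Step 4 — H = 0.001509 + j0.03881.
Step 5 — Magnitude: |H| = 0.03884 (-28.2 dB); phase: φ = 87.8°.

|H| = 0.03884 (-28.2 dB), φ = 87.8°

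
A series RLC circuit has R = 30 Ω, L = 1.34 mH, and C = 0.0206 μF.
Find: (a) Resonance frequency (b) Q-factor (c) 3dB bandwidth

Step 1 — Resonance: ω₀ = 1/√(LC) = 1/√(0.00134·2.06e-08) = 1.903e+05 rad/s.
Step 2 — f₀ = ω₀/(2π) = 3.029e+04 Hz.
Step 3 — Series Q: Q = ω₀L/R = 1.903e+05·0.00134/30 = 8.502.
Step 4 — Bandwidth: Δω = ω₀/Q = 2.239e+04 rad/s; BW = Δω/(2π) = 3563 Hz.

(a) f₀ = 3.029e+04 Hz  (b) Q = 8.502  (c) BW = 3563 Hz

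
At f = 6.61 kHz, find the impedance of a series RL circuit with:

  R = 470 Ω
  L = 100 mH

Step 1 — Angular frequency: ω = 2π·f = 2π·6610 = 4.153e+04 rad/s.
Step 2 — Component impedances:
  R: Z = R = 470 Ω
  L: Z = jωL = j·4.153e+04·0.1 = 0 + j4153 Ω
Step 3 — Series combination: Z_total = R + L = 470 + j4153 Ω = 4180∠83.5° Ω.

Z = 470 + j4153 Ω = 4180∠83.5° Ω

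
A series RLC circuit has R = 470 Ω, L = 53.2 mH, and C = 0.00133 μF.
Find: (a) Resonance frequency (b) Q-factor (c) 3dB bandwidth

Step 1 — Resonance: ω₀ = 1/√(LC) = 1/√(0.0532·1.33e-09) = 1.189e+05 rad/s.
Step 2 — f₀ = ω₀/(2π) = 1.892e+04 Hz.
Step 3 — Series Q: Q = ω₀L/R = 1.189e+05·0.0532/470 = 13.46.
Step 4 — Bandwidth: Δω = ω₀/Q = 8835 rad/s; BW = Δω/(2π) = 1406 Hz.

(a) f₀ = 1.892e+04 Hz  (b) Q = 13.46  (c) BW = 1406 Hz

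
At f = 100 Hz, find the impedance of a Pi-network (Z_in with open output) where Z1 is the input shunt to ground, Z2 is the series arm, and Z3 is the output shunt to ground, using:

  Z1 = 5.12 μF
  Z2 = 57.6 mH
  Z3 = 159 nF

Step 1 — Angular frequency: ω = 2π·f = 2π·100 = 628.3 rad/s.
Step 2 — Component impedances:
  Z1: Z = 1/(jωC) = -j/(ω·C) = 0 - j310.8 Ω
  Z2: Z = jωL = j·628.3·0.0576 = 0 + j36.19 Ω
  Z3: Z = 1/(jωC) = -j/(ω·C) = 0 - j1.001e+04 Ω
Step 3 — With open output, the series arm Z2 and the output shunt Z3 appear in series to ground: Z2 + Z3 = 0 - j9974 Ω.
Step 4 — Parallel with input shunt Z1: Z_in = Z1 || (Z2 + Z3) = 0 - j301.5 Ω = 301.5∠-90.0° Ω.

Z = 0 - j301.5 Ω = 301.5∠-90.0° Ω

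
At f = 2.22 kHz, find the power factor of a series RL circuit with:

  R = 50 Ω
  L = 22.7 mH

Step 1 — Angular frequency: ω = 2π·f = 2π·2220 = 1.395e+04 rad/s.
Step 2 — Component impedances:
  R: Z = R = 50 Ω
  L: Z = jωL = j·1.395e+04·0.0227 = 0 + j316.6 Ω
Step 3 — Series combination: Z_total = R + L = 50 + j316.6 Ω = 320.6∠81.0° Ω.
Step 4 — Power factor: PF = cos(φ) = Re(Z)/|Z| = 50/320.6 = 0.156.
Step 5 — Type: Im(Z) = 316.6 ⇒ lagging (phase φ = 81.0°).

PF = 0.156 (lagging, φ = 81.0°)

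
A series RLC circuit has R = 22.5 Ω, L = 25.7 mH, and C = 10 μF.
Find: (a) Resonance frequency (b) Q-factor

Step 1 — Resonance condition Im(Z)=0 gives ω₀ = 1/√(LC).
Step 2 — ω₀ = 1/√(0.0257·1e-05) = 1973 rad/s.
Step 3 — f₀ = ω₀/(2π) = 313.9 Hz.
Step 4 — Series Q: Q = ω₀L/R = 1973·0.0257/22.5 = 2.253.

(a) f₀ = 313.9 Hz  (b) Q = 2.253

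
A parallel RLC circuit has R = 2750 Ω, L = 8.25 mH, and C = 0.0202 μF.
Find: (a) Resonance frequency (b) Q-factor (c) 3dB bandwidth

Step 1 — Resonance: ω₀ = 1/√(LC) = 1/√(0.00825·2.02e-08) = 7.746e+04 rad/s.
Step 2 — f₀ = ω₀/(2π) = 1.233e+04 Hz.
Step 3 — Parallel Q: Q = R/(ω₀L) = 2750/(7.746e+04·0.00825) = 4.303.
Step 4 — Bandwidth: Δω = ω₀/Q = 1.8e+04 rad/s; BW = Δω/(2π) = 2865 Hz.

(a) f₀ = 1.233e+04 Hz  (b) Q = 4.303  (c) BW = 2865 Hz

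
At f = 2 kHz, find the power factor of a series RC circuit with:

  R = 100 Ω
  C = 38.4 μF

Step 1 — Angular frequency: ω = 2π·f = 2π·2000 = 1.257e+04 rad/s.
Step 2 — Component impedances:
  R: Z = R = 100 Ω
  C: Z = 1/(jωC) = -j/(ω·C) = 0 - j2.072 Ω
Step 3 — Series combination: Z_total = R + C = 100 - j2.072 Ω = 100∠-1.2° Ω.
Step 4 — Power factor: PF = cos(φ) = Re(Z)/|Z| = 100/100.02 = 0.9998.
Step 5 — Type: Im(Z) = -2.072 ⇒ leading (phase φ = -1.2°).

PF = 0.9998 (leading, φ = -1.2°)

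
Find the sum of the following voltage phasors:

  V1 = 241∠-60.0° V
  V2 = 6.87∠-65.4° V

Step 1 — Convert each phasor to rectangular form:
  V1 = 241·(cos(-60.0°) + j·sin(-60.0°)) = 120.5 - j208.7 V
  V2 = 6.87·(cos(-65.4°) + j·sin(-65.4°)) = 2.86 - j6.246 V
Step 2 — Sum components: V_total = 123.4 - j215 V.
Step 3 — Convert to polar: |V_total| = 247.8 V, ∠V_total = -60.1°.

V_total = 247.8∠-60.1° V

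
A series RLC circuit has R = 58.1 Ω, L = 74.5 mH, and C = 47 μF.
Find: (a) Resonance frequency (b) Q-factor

Step 1 — Resonance condition Im(Z)=0 gives ω₀ = 1/√(LC).
Step 2 — ω₀ = 1/√(0.0745·4.7e-05) = 534.4 rad/s.
Step 3 — f₀ = ω₀/(2π) = 85.05 Hz.
Step 4 — Series Q: Q = ω₀L/R = 534.4·0.0745/58.1 = 0.6853.

(a) f₀ = 85.05 Hz  (b) Q = 0.6853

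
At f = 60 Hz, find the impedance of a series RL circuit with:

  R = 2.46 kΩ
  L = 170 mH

Step 1 — Angular frequency: ω = 2π·f = 2π·60 = 377 rad/s.
Step 2 — Component impedances:
  R: Z = R = 2460 Ω
  L: Z = jωL = j·377·0.17 = 0 + j64.09 Ω
Step 3 — Series combination: Z_total = R + L = 2460 + j64.09 Ω = 2461∠1.5° Ω.

Z = 2460 + j64.09 Ω = 2461∠1.5° Ω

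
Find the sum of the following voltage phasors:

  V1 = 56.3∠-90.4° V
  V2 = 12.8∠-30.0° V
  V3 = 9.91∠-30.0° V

Step 1 — Convert each phasor to rectangular form:
  V1 = 56.3·(cos(-90.4°) + j·sin(-90.4°)) = -0.393 - j56.3 V
  V2 = 12.8·(cos(-30.0°) + j·sin(-30.0°)) = 11.09 - j6.4 V
  V3 = 9.91·(cos(-30.0°) + j·sin(-30.0°)) = 8.582 - j4.955 V
Step 2 — Sum components: V_total = 19.27 - j67.65 V.
Step 3 — Convert to polar: |V_total| = 70.35 V, ∠V_total = -74.1°.

V_total = 70.35∠-74.1° V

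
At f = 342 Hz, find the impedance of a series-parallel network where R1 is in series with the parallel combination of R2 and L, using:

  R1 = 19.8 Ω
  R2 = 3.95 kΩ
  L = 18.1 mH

Step 1 — Angular frequency: ω = 2π·f = 2π·342 = 2149 rad/s.
Step 2 — Component impedances:
  R1: Z = R = 19.8 Ω
  R2: Z = R = 3950 Ω
  L: Z = jωL = j·2149·0.0181 = 0 + j38.89 Ω
Step 3 — Parallel branch: R2 || L = 1/(1/R2 + 1/L) = 0.3829 + j38.89 Ω.
Step 4 — Series with R1: Z_total = R1 + (R2 || L) = 20.18 + j38.89 Ω = 43.82∠62.6° Ω.

Z = 20.18 + j38.89 Ω = 43.82∠62.6° Ω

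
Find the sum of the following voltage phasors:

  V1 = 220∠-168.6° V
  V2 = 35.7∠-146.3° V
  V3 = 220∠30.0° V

Step 1 — Convert each phasor to rectangular form:
  V1 = 220·(cos(-168.6°) + j·sin(-168.6°)) = -215.7 - j43.48 V
  V2 = 35.7·(cos(-146.3°) + j·sin(-146.3°)) = -29.7 - j19.81 V
  V3 = 220·(cos(30.0°) + j·sin(30.0°)) = 190.5 + j110 V
Step 2 — Sum components: V_total = -54.83 + j46.71 V.
Step 3 — Convert to polar: |V_total| = 72.03 V, ∠V_total = 139.6°.

V_total = 72.03∠139.6° V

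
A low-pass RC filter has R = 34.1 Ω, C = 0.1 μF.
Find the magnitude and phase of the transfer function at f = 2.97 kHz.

Step 1 — Angular frequency: ω = 2π·2970 = 1.866e+04 rad/s.
Step 2 — Transfer function: H(jω) = 1/(1 + jωRC).
Step 3 — Denominator: 1 + jωRC = 1 + j·1.866e+04·34.1·1e-07 = 1 + j0.06363.
Step 4 — H = 0.996 - j0.06338.
Step 5 — Magnitude: |H| = 0.998 (-0.0 dB); phase: φ = -3.6°.

|H| = 0.998 (-0.0 dB), φ = -3.6°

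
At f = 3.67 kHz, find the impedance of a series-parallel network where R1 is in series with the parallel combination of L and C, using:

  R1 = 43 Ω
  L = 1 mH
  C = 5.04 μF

Step 1 — Angular frequency: ω = 2π·f = 2π·3670 = 2.306e+04 rad/s.
Step 2 — Component impedances:
  R1: Z = R = 43 Ω
  L: Z = jωL = j·2.306e+04·0.001 = 0 + j23.06 Ω
  C: Z = 1/(jωC) = -j/(ω·C) = 0 - j8.604 Ω
Step 3 — Parallel branch: L || C = 1/(1/L + 1/C) = 0 - j13.73 Ω.
Step 4 — Series with R1: Z_total = R1 + (L || C) = 43 - j13.73 Ω = 45.14∠-17.7° Ω.

Z = 43 - j13.73 Ω = 45.14∠-17.7° Ω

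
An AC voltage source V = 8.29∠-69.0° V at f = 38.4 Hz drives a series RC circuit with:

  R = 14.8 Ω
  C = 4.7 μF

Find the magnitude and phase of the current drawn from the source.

Step 1 — Angular frequency: ω = 2π·f = 2π·38.4 = 241.3 rad/s.
Step 2 — Component impedances:
  R: Z = R = 14.8 Ω
  C: Z = 1/(jωC) = -j/(ω·C) = 0 - j881.8 Ω
Step 3 — Series combination: Z_total = R + C = 14.8 - j881.8 Ω = 882∠-89.0° Ω.
Step 4 — Source phasor: V = 8.29∠-69.0° V = 2.971 - j7.739 V.
Step 5 — Ohm's law: I = V / Z_total = (2.971 - j7.739) / (14.8 - j881.8) = 0.00883 + j0.003221 A.
Step 6 — Convert to polar: |I| = 0.009399 A, ∠I = 20.0°.

I = 0.009399∠20.0° A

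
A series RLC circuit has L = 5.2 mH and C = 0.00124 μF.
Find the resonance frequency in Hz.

Step 1 — Resonance condition Im(Z)=0 gives ω₀ = 1/√(LC).
Step 2 — ω₀ = 1/√(0.0052·1.24e-09) = 3.938e+05 rad/s.
Step 3 — f₀ = ω₀/(2π) = 6.268e+04 Hz.

f₀ = 6.268e+04 Hz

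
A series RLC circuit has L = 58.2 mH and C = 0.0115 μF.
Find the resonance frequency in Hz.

Step 1 — Resonance condition Im(Z)=0 gives ω₀ = 1/√(LC).
Step 2 — ω₀ = 1/√(0.0582·1.15e-08) = 3.865e+04 rad/s.
Step 3 — f₀ = ω₀/(2π) = 6152 Hz.

f₀ = 6152 Hz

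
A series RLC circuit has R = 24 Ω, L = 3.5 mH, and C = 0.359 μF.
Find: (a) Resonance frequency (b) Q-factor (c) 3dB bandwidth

Step 1 — Resonance condition Im(Z)=0 gives ω₀ = 1/√(LC).
Step 2 — ω₀ = 1/√(0.0035·3.59e-07) = 2.821e+04 rad/s.
Step 3 — f₀ = ω₀/(2π) = 4490 Hz.
Step 4 — Series Q: Q = ω₀L/R = 2.821e+04·0.0035/24 = 4.114.
Step 5 — 3dB bandwidth: Δω = ω₀/Q = 6857 rad/s; BW = Δω/(2π) = 1091 Hz.

(a) f₀ = 4490 Hz  (b) Q = 4.114  (c) BW = 1091 Hz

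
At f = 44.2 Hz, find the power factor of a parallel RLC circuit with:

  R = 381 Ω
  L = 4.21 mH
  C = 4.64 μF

Step 1 — Angular frequency: ω = 2π·f = 2π·44.2 = 277.7 rad/s.
Step 2 — Component impedances:
  R: Z = R = 381 Ω
  L: Z = jωL = j·277.7·0.00421 = 0 + j1.169 Ω
  C: Z = 1/(jωC) = -j/(ω·C) = 0 - j776 Ω
Step 3 — Parallel combination: 1/Z_total = 1/R + 1/L + 1/C; Z_total = 0.003599 + j1.171 Ω = 1.171∠89.8° Ω.
Step 4 — Power factor: PF = cos(φ) = Re(Z)/|Z| = 0.003599/1.171 = 0.003073.
Step 5 — Type: Im(Z) = 1.171 ⇒ lagging (phase φ = 89.8°).

PF = 0.003073 (lagging, φ = 89.8°)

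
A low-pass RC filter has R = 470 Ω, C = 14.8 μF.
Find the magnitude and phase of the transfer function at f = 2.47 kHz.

Step 1 — Angular frequency: ω = 2π·2470 = 1.552e+04 rad/s.
Step 2 — Transfer function: H(jω) = 1/(1 + jωRC).
Step 3 — Denominator: 1 + jωRC = 1 + j·1.552e+04·470·1.48e-05 = 1 + j108.
Step 4 — H = 8.58e-05 - j0.009262.
Step 5 — Magnitude: |H| = 0.009263 (-40.7 dB); phase: φ = -89.5°.

|H| = 0.009263 (-40.7 dB), φ = -89.5°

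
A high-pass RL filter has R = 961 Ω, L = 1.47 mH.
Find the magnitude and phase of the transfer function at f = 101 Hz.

Step 1 — Angular frequency: ω = 2π·101 = 634.6 rad/s.
Step 2 — Transfer function: H(jω) = jωL/(R + jωL).
Step 3 — Numerator jωL = j·0.9329; denominator R + jωL = 961 + j0.9329.
Step 4 — H = 9.423e-07 + j0.0009707.
Step 5 — Magnitude: |H| = 0.0009707 (-60.3 dB); phase: φ = 89.9°.

|H| = 0.0009707 (-60.3 dB), φ = 89.9°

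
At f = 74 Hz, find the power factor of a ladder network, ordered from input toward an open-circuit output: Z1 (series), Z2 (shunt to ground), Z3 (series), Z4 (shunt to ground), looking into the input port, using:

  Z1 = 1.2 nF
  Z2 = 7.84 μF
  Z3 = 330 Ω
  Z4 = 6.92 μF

Step 1 — Angular frequency: ω = 2π·f = 2π·74 = 465 rad/s.
Step 2 — Component impedances:
  Z1: Z = 1/(jωC) = -j/(ω·C) = 0 - j1.792e+06 Ω
  Z2: Z = 1/(jωC) = -j/(ω·C) = 0 - j274.3 Ω
  Z3: Z = R = 330 Ω
  Z4: Z = 1/(jωC) = -j/(ω·C) = 0 - j310.8 Ω
Step 3 — Ladder network (open output): work backward from the far end, alternating series and parallel combinations. Z_in = 55.03 - j1.792e+06 Ω = 1.792e+06∠-90.0° Ω.
Step 4 — Power factor: PF = cos(φ) = Re(Z)/|Z| = 55.032/1.7925e+06 = 3.07e-05.
Step 5 — Type: Im(Z) = -1.792e+06 ⇒ leading (phase φ = -90.0°).

PF = 3.07e-05 (leading, φ = -90.0°)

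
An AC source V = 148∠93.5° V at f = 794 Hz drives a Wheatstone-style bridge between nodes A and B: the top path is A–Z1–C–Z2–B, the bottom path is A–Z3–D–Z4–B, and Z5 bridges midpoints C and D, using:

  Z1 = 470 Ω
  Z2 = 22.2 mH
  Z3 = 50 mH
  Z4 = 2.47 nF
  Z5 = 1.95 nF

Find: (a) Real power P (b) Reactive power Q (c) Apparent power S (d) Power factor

Step 1 — Angular frequency: ω = 2π·f = 2π·794 = 4989 rad/s.
Step 2 — Component impedances:
  Z1: Z = R = 470 Ω
  Z2: Z = jωL = j·4989·0.0222 = 0 + j110.8 Ω
  Z3: Z = jωL = j·4989·0.05 = 0 + j249.4 Ω
  Z4: Z = 1/(jωC) = -j/(ω·C) = 0 - j8.115e+04 Ω
  Z5: Z = 1/(jωC) = -j/(ω·C) = 0 - j1.028e+05 Ω
Step 3 — Bridge requires nodal analysis (the Z5 bridge couples midpoints C and D, so the two paths cannot be reduced to a simple series/parallel combination). Setting node B to ground and injecting 1 A at node A, the 3-node admittance system at A, C, D solves to V_A = Z_AB = 471.2 + j106 Ω = 483∠12.7° Ω.
Step 4 — Source phasor: V = 148∠93.5° V = -9.035 + j147.7 V.
Step 5 — Current: I = V / Z = 0.04886 + j0.3025 A = 0.3064∠80.8° A.
Step 6 — Complex power: S = V·I* = 44.24 + j9.951 VA.
Step 7 — Real power: P = Re(S) = 44.24 W.
Step 8 — Reactive power: Q = Im(S) = 9.951 VAR.
Step 9 — Apparent power: |S| = 45.35 VA.
Step 10 — Power factor: PF = P/|S| = 0.9756 (lagging).

(a) P = 44.24 W  (b) Q = 9.951 VAR  (c) S = 45.35 VA  (d) PF = 0.9756 (lagging)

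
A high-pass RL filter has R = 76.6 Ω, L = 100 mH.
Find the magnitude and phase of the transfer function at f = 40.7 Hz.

Step 1 — Angular frequency: ω = 2π·40.7 = 255.7 rad/s.
Step 2 — Transfer function: H(jω) = jωL/(R + jωL).
Step 3 — Numerator jωL = j·25.57; denominator R + jωL = 76.6 + j25.57.
Step 4 — H = 0.1003 + j0.3004.
Step 5 — Magnitude: |H| = 0.3167 (-10.0 dB); phase: φ = 71.5°.

|H| = 0.3167 (-10.0 dB), φ = 71.5°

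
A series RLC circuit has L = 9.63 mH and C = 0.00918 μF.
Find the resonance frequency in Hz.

Step 1 — Resonance condition Im(Z)=0 gives ω₀ = 1/√(LC).
Step 2 — ω₀ = 1/√(0.00963·9.18e-09) = 1.064e+05 rad/s.
Step 3 — f₀ = ω₀/(2π) = 1.693e+04 Hz.

f₀ = 1.693e+04 Hz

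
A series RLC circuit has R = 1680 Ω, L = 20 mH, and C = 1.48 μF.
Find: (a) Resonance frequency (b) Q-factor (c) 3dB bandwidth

Step 1 — Resonance condition Im(Z)=0 gives ω₀ = 1/√(LC).
Step 2 — ω₀ = 1/√(0.02·1.48e-06) = 5812 rad/s.
Step 3 — f₀ = ω₀/(2π) = 925.1 Hz.
Step 4 — Series Q: Q = ω₀L/R = 5812·0.02/1680 = 0.0692.
Step 5 — 3dB bandwidth: Δω = ω₀/Q = 8.4e+04 rad/s; BW = Δω/(2π) = 1.337e+04 Hz.

(a) f₀ = 925.1 Hz  (b) Q = 0.0692  (c) BW = 1.337e+04 Hz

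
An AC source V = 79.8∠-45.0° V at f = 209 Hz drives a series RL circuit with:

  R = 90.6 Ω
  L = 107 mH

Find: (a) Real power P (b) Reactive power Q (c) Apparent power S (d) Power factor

Step 1 — Angular frequency: ω = 2π·f = 2π·209 = 1313 rad/s.
Step 2 — Component impedances:
  R: Z = R = 90.6 Ω
  L: Z = jωL = j·1313·0.107 = 0 + j140.5 Ω
Step 3 — Series combination: Z_total = R + L = 90.6 + j140.5 Ω = 167.2∠57.2° Ω.
Step 4 — Source phasor: V = 79.8∠-45.0° V = 56.43 - j56.43 V.
Step 5 — Current: I = V / Z = -0.1008 - j0.4666 A = 0.4773∠-102.2° A.
Step 6 — Complex power: S = V·I* = 20.64 + j32.01 VA.
Step 7 — Real power: P = Re(S) = 20.64 W.
Step 8 — Reactive power: Q = Im(S) = 32.01 VAR.
Step 9 — Apparent power: |S| = 38.09 VA.
Step 10 — Power factor: PF = P/|S| = 0.5419 (lagging).

(a) P = 20.64 W  (b) Q = 32.01 VAR  (c) S = 38.09 VA  (d) PF = 0.5419 (lagging)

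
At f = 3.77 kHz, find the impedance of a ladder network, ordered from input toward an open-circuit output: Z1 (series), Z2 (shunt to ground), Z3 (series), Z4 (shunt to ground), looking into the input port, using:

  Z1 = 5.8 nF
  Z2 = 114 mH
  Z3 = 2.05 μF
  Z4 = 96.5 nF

Step 1 — Angular frequency: ω = 2π·f = 2π·3770 = 2.369e+04 rad/s.
Step 2 — Component impedances:
  Z1: Z = 1/(jωC) = -j/(ω·C) = 0 - j7279 Ω
  Z2: Z = jωL = j·2.369e+04·0.114 = 0 + j2700 Ω
  Z3: Z = 1/(jωC) = -j/(ω·C) = 0 - j20.59 Ω
  Z4: Z = 1/(jωC) = -j/(ω·C) = 0 - j437.5 Ω
Step 3 — Ladder network (open output): work backward from the far end, alternating series and parallel combinations. Z_in = 0 - j7830 Ω = 7830∠-90.0° Ω.

Z = 0 - j7830 Ω = 7830∠-90.0° Ω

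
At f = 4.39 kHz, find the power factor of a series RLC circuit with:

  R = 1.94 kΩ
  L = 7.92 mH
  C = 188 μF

Step 1 — Angular frequency: ω = 2π·f = 2π·4390 = 2.758e+04 rad/s.
Step 2 — Component impedances:
  R: Z = R = 1940 Ω
  L: Z = jωL = j·2.758e+04·0.00792 = 0 + j218.5 Ω
  C: Z = 1/(jωC) = -j/(ω·C) = 0 - j0.1928 Ω
Step 3 — Series combination: Z_total = R + L + C = 1940 + j218.3 Ω = 1952∠6.4° Ω.
Step 4 — Power factor: PF = cos(φ) = Re(Z)/|Z| = 1940/1952.24 = 0.9937.
Step 5 — Type: Im(Z) = 218.3 ⇒ lagging (phase φ = 6.4°).

PF = 0.9937 (lagging, φ = 6.4°)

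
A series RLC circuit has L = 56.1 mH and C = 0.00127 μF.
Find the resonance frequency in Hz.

Step 1 — Resonance condition Im(Z)=0 gives ω₀ = 1/√(LC).
Step 2 — ω₀ = 1/√(0.0561·1.27e-09) = 1.185e+05 rad/s.
Step 3 — f₀ = ω₀/(2π) = 1.886e+04 Hz.

f₀ = 1.886e+04 Hz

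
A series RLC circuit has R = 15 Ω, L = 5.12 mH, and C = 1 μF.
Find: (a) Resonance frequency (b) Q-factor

Step 1 — Resonance condition Im(Z)=0 gives ω₀ = 1/√(LC).
Step 2 — ω₀ = 1/√(0.00512·1e-06) = 1.398e+04 rad/s.
Step 3 — f₀ = ω₀/(2π) = 2224 Hz.
Step 4 — Series Q: Q = ω₀L/R = 1.398e+04·0.00512/15 = 4.77.

(a) f₀ = 2224 Hz  (b) Q = 4.77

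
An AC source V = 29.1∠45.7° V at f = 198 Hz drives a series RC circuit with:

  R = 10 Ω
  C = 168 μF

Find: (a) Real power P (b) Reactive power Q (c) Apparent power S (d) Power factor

Step 1 — Angular frequency: ω = 2π·f = 2π·198 = 1244 rad/s.
Step 2 — Component impedances:
  R: Z = R = 10 Ω
  C: Z = 1/(jωC) = -j/(ω·C) = 0 - j4.785 Ω
Step 3 — Series combination: Z_total = R + C = 10 - j4.785 Ω = 11.09∠-25.6° Ω.
Step 4 — Source phasor: V = 29.1∠45.7° V = 20.32 + j20.83 V.
Step 5 — Current: I = V / Z = 0.8429 + j2.486 A = 2.625∠71.3° A.
Step 6 — Complex power: S = V·I* = 68.91 - j32.97 VA.
Step 7 — Real power: P = Re(S) = 68.91 W.
Step 8 — Reactive power: Q = Im(S) = -32.97 VAR.
Step 9 — Apparent power: |S| = 76.39 VA.
Step 10 — Power factor: PF = P/|S| = 0.9021 (leading).

(a) P = 68.91 W  (b) Q = -32.97 VAR  (c) S = 76.39 VA  (d) PF = 0.9021 (leading)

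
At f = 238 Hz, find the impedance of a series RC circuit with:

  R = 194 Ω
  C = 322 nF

Step 1 — Angular frequency: ω = 2π·f = 2π·238 = 1495 rad/s.
Step 2 — Component impedances:
  R: Z = R = 194 Ω
  C: Z = 1/(jωC) = -j/(ω·C) = 0 - j2077 Ω
Step 3 — Series combination: Z_total = R + C = 194 - j2077 Ω = 2086∠-84.7° Ω.

Z = 194 - j2077 Ω = 2086∠-84.7° Ω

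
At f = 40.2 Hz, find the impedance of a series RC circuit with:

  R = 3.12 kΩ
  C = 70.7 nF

Step 1 — Angular frequency: ω = 2π·f = 2π·40.2 = 252.6 rad/s.
Step 2 — Component impedances:
  R: Z = R = 3120 Ω
  C: Z = 1/(jωC) = -j/(ω·C) = 0 - j5.6e+04 Ω
Step 3 — Series combination: Z_total = R + C = 3120 - j5.6e+04 Ω = 5.609e+04∠-86.8° Ω.

Z = 3120 - j5.6e+04 Ω = 5.609e+04∠-86.8° Ω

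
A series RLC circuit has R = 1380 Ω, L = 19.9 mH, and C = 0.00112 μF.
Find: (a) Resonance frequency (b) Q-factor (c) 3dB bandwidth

Step 1 — Resonance condition Im(Z)=0 gives ω₀ = 1/√(LC).
Step 2 — ω₀ = 1/√(0.0199·1.12e-09) = 2.118e+05 rad/s.
Step 3 — f₀ = ω₀/(2π) = 3.371e+04 Hz.
Step 4 — Series Q: Q = ω₀L/R = 2.118e+05·0.0199/1380 = 3.054.
Step 5 — 3dB bandwidth: Δω = ω₀/Q = 6.935e+04 rad/s; BW = Δω/(2π) = 1.104e+04 Hz.

(a) f₀ = 3.371e+04 Hz  (b) Q = 3.054  (c) BW = 1.104e+04 Hz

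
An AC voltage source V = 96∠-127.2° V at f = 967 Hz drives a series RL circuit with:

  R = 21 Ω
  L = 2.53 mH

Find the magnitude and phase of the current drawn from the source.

Step 1 — Angular frequency: ω = 2π·f = 2π·967 = 6076 rad/s.
Step 2 — Component impedances:
  R: Z = R = 21 Ω
  L: Z = jωL = j·6076·0.00253 = 0 + j15.37 Ω
Step 3 — Series combination: Z_total = R + L = 21 + j15.37 Ω = 26.02∠36.2° Ω.
Step 4 — Source phasor: V = 96∠-127.2° V = -58.04 - j76.47 V.
Step 5 — Ohm's law: I = V / Z_total = (-58.04 - j76.47) / (21 + j15.37) = -3.535 - j1.054 A.
Step 6 — Convert to polar: |I| = 3.689 A, ∠I = -163.4°.

I = 3.689∠-163.4° A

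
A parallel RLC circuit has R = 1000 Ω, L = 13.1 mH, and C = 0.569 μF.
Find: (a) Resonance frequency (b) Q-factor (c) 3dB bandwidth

Step 1 — Resonance: ω₀ = 1/√(LC) = 1/√(0.0131·5.69e-07) = 1.158e+04 rad/s.
Step 2 — f₀ = ω₀/(2π) = 1843 Hz.
Step 3 — Parallel Q: Q = R/(ω₀L) = 1000/(1.158e+04·0.0131) = 6.591.
Step 4 — Bandwidth: Δω = ω₀/Q = 1757 rad/s; BW = Δω/(2π) = 279.7 Hz.

(a) f₀ = 1843 Hz  (b) Q = 6.591  (c) BW = 279.7 Hz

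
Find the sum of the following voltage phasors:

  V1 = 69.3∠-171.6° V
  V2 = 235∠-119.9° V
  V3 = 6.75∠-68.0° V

Step 1 — Convert each phasor to rectangular form:
  V1 = 69.3·(cos(-171.6°) + j·sin(-171.6°)) = -68.56 - j10.12 V
  V2 = 235·(cos(-119.9°) + j·sin(-119.9°)) = -117.1 - j203.7 V
  V3 = 6.75·(cos(-68.0°) + j·sin(-68.0°)) = 2.529 - j6.258 V
Step 2 — Sum components: V_total = -183.2 - j220.1 V.
Step 3 — Convert to polar: |V_total| = 286.4 V, ∠V_total = -129.8°.

V_total = 286.4∠-129.8° V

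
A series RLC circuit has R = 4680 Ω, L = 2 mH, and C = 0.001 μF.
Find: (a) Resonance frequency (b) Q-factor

Step 1 — Resonance condition Im(Z)=0 gives ω₀ = 1/√(LC).
Step 2 — ω₀ = 1/√(0.002·1e-09) = 7.071e+05 rad/s.
Step 3 — f₀ = ω₀/(2π) = 1.125e+05 Hz.
Step 4 — Series Q: Q = ω₀L/R = 7.071e+05·0.002/4680 = 0.3022.

(a) f₀ = 1.125e+05 Hz  (b) Q = 0.3022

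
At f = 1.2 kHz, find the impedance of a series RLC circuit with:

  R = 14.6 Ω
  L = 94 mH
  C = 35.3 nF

Step 1 — Angular frequency: ω = 2π·f = 2π·1200 = 7540 rad/s.
Step 2 — Component impedances:
  R: Z = R = 14.6 Ω
  L: Z = jωL = j·7540·0.094 = 0 + j708.7 Ω
  C: Z = 1/(jωC) = -j/(ω·C) = 0 - j3757 Ω
Step 3 — Series combination: Z_total = R + L + C = 14.6 - j3048 Ω = 3048∠-89.7° Ω.

Z = 14.6 - j3048 Ω = 3048∠-89.7° Ω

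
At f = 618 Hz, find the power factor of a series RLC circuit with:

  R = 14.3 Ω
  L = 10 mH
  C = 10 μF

Step 1 — Angular frequency: ω = 2π·f = 2π·618 = 3883 rad/s.
Step 2 — Component impedances:
  R: Z = R = 14.3 Ω
  L: Z = jωL = j·3883·0.01 = 0 + j38.83 Ω
  C: Z = 1/(jωC) = -j/(ω·C) = 0 - j25.75 Ω
Step 3 — Series combination: Z_total = R + L + C = 14.3 + j13.08 Ω = 19.38∠42.4° Ω.
Step 4 — Power factor: PF = cos(φ) = Re(Z)/|Z| = 14.3/19.378 = 0.738.
Step 5 — Type: Im(Z) = 13.08 ⇒ lagging (phase φ = 42.4°).

PF = 0.738 (lagging, φ = 42.4°)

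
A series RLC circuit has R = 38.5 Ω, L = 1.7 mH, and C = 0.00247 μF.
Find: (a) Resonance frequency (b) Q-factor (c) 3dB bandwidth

Step 1 — Resonance: ω₀ = 1/√(LC) = 1/√(0.0017·2.47e-09) = 4.88e+05 rad/s.
Step 2 — f₀ = ω₀/(2π) = 7.767e+04 Hz.
Step 3 — Series Q: Q = ω₀L/R = 4.88e+05·0.0017/38.5 = 21.55.
Step 4 — Bandwidth: Δω = ω₀/Q = 2.265e+04 rad/s; BW = Δω/(2π) = 3604 Hz.

(a) f₀ = 7.767e+04 Hz  (b) Q = 21.55  (c) BW = 3604 Hz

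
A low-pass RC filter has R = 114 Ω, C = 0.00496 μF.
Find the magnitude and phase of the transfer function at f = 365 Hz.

Step 1 — Angular frequency: ω = 2π·365 = 2293 rad/s.
Step 2 — Transfer function: H(jω) = 1/(1 + jωRC).
Step 3 — Denominator: 1 + jωRC = 1 + j·2293·114·4.96e-09 = 1 + j0.001297.
Step 4 — H = 1 - j0.001297.
Step 5 — Magnitude: |H| = 1 (-0.0 dB); phase: φ = -0.1°.

|H| = 1 (-0.0 dB), φ = -0.1°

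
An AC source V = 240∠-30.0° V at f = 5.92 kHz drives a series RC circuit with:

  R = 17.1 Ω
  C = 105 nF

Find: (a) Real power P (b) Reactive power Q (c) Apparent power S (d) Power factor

Step 1 — Angular frequency: ω = 2π·f = 2π·5920 = 3.72e+04 rad/s.
Step 2 — Component impedances:
  R: Z = R = 17.1 Ω
  C: Z = 1/(jωC) = -j/(ω·C) = 0 - j256 Ω
Step 3 — Series combination: Z_total = R + C = 17.1 - j256 Ω = 256.6∠-86.2° Ω.
Step 4 — Source phasor: V = 240∠-30.0° V = 207.8 - j120 V.
Step 5 — Current: I = V / Z = 0.5206 + j0.777 A = 0.9353∠56.2° A.
Step 6 — Complex power: S = V·I* = 14.96 - j224 VA.
Step 7 — Real power: P = Re(S) = 14.96 W.
Step 8 — Reactive power: Q = Im(S) = -224 VAR.
Step 9 — Apparent power: |S| = 224.5 VA.
Step 10 — Power factor: PF = P/|S| = 0.06664 (leading).

(a) P = 14.96 W  (b) Q = -224 VAR  (c) S = 224.5 VA  (d) PF = 0.06664 (leading)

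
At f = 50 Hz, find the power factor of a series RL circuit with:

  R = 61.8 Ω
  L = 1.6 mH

Step 1 — Angular frequency: ω = 2π·f = 2π·50 = 314.2 rad/s.
Step 2 — Component impedances:
  R: Z = R = 61.8 Ω
  L: Z = jωL = j·314.2·0.0016 = 0 + j0.5027 Ω
Step 3 — Series combination: Z_total = R + L = 61.8 + j0.5027 Ω = 61.8∠0.5° Ω.
Step 4 — Power factor: PF = cos(φ) = Re(Z)/|Z| = 61.8/61.8 = 1.
Step 5 — Type: Im(Z) = 0.5027 ⇒ lagging (phase φ = 0.5°).

PF = 1 (lagging, φ = 0.5°)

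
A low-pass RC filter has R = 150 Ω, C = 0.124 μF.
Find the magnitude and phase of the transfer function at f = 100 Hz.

Step 1 — Angular frequency: ω = 2π·100 = 628.3 rad/s.
Step 2 — Transfer function: H(jω) = 1/(1 + jωRC).
Step 3 — Denominator: 1 + jωRC = 1 + j·628.3·150·1.24e-07 = 1 + j0.01169.
Step 4 — H = 0.9999 - j0.01169.
Step 5 — Magnitude: |H| = 0.9999 (-0.0 dB); phase: φ = -0.7°.

|H| = 0.9999 (-0.0 dB), φ = -0.7°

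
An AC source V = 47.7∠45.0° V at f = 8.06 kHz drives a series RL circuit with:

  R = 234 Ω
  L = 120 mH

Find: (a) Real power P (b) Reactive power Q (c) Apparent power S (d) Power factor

Step 1 — Angular frequency: ω = 2π·f = 2π·8060 = 5.064e+04 rad/s.
Step 2 — Component impedances:
  R: Z = R = 234 Ω
  L: Z = jωL = j·5.064e+04·0.12 = 0 + j6077 Ω
Step 3 — Series combination: Z_total = R + L = 234 + j6077 Ω = 6082∠87.8° Ω.
Step 4 — Source phasor: V = 47.7∠45.0° V = 33.73 + j33.73 V.
Step 5 — Current: I = V / Z = 0.005755 - j0.005329 A = 0.007843∠-42.8° A.
Step 6 — Complex power: S = V·I* = 0.0144 + j0.3738 VA.
Step 7 — Real power: P = Re(S) = 0.0144 W.
Step 8 — Reactive power: Q = Im(S) = 0.3738 VAR.
Step 9 — Apparent power: |S| = 0.3741 VA.
Step 10 — Power factor: PF = P/|S| = 0.03848 (lagging).

(a) P = 0.0144 W  (b) Q = 0.3738 VAR  (c) S = 0.3741 VA  (d) PF = 0.03848 (lagging)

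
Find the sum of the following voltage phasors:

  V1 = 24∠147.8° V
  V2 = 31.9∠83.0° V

Step 1 — Convert each phasor to rectangular form:
  V1 = 24·(cos(147.8°) + j·sin(147.8°)) = -20.31 + j12.79 V
  V2 = 31.9·(cos(83.0°) + j·sin(83.0°)) = 3.888 + j31.66 V
Step 2 — Sum components: V_total = -16.42 + j44.45 V.
Step 3 — Convert to polar: |V_total| = 47.39 V, ∠V_total = 110.3°.

V_total = 47.39∠110.3° V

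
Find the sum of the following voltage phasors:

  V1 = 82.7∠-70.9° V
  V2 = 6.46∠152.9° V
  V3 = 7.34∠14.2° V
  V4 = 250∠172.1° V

Step 1 — Convert each phasor to rectangular form:
  V1 = 82.7·(cos(-70.9°) + j·sin(-70.9°)) = 27.06 - j78.15 V
  V2 = 6.46·(cos(152.9°) + j·sin(152.9°)) = -5.751 + j2.943 V
  V3 = 7.34·(cos(14.2°) + j·sin(14.2°)) = 7.116 + j1.801 V
  V4 = 250·(cos(172.1°) + j·sin(172.1°)) = -247.6 + j34.36 V
Step 2 — Sum components: V_total = -219.2 - j39.04 V.
Step 3 — Convert to polar: |V_total| = 222.7 V, ∠V_total = -169.9°.

V_total = 222.7∠-169.9° V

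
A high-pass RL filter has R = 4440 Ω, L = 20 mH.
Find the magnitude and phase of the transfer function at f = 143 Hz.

Step 1 — Angular frequency: ω = 2π·143 = 898.5 rad/s.
Step 2 — Transfer function: H(jω) = jωL/(R + jωL).
Step 3 — Numerator jωL = j·17.97; denominator R + jωL = 4440 + j17.97.
Step 4 — H = 1.638e-05 + j0.004047.
Step 5 — Magnitude: |H| = 0.004047 (-47.9 dB); phase: φ = 89.8°.

|H| = 0.004047 (-47.9 dB), φ = 89.8°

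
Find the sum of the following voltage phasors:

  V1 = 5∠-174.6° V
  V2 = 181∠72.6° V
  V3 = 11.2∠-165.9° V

Step 1 — Convert each phasor to rectangular form:
  V1 = 5·(cos(-174.6°) + j·sin(-174.6°)) = -4.978 - j0.4705 V
  V2 = 181·(cos(72.6°) + j·sin(72.6°)) = 54.13 + j172.7 V
  V3 = 11.2·(cos(-165.9°) + j·sin(-165.9°)) = -10.86 - j2.728 V
Step 2 — Sum components: V_total = 38.29 + j169.5 V.
Step 3 — Convert to polar: |V_total| = 173.8 V, ∠V_total = 77.3°.

V_total = 173.8∠77.3° V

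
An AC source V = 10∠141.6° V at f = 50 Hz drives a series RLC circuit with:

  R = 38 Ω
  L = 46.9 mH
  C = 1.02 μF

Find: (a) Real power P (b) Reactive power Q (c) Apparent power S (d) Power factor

Step 1 — Angular frequency: ω = 2π·f = 2π·50 = 314.2 rad/s.
Step 2 — Component impedances:
  R: Z = R = 38 Ω
  L: Z = jωL = j·314.2·0.0469 = 0 + j14.73 Ω
  C: Z = 1/(jωC) = -j/(ω·C) = 0 - j3121 Ω
Step 3 — Series combination: Z_total = R + L + C = 38 - j3106 Ω = 3106∠-89.3° Ω.
Step 4 — Source phasor: V = 10∠141.6° V = -7.837 + j6.211 V.
Step 5 — Current: I = V / Z = -0.00203 - j0.002498 A = 0.003219∠-129.1° A.
Step 6 — Complex power: S = V·I* = 0.0003938 - j0.03219 VA.
Step 7 — Real power: P = Re(S) = 0.0003938 W.
Step 8 — Reactive power: Q = Im(S) = -0.03219 VAR.
Step 9 — Apparent power: |S| = 0.03219 VA.
Step 10 — Power factor: PF = P/|S| = 0.01223 (leading).

(a) P = 0.0003938 W  (b) Q = -0.03219 VAR  (c) S = 0.03219 VA  (d) PF = 0.01223 (leading)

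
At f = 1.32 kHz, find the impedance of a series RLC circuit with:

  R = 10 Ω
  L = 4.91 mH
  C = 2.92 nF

Step 1 — Angular frequency: ω = 2π·f = 2π·1320 = 8294 rad/s.
Step 2 — Component impedances:
  R: Z = R = 10 Ω
  L: Z = jωL = j·8294·0.00491 = 0 + j40.72 Ω
  C: Z = 1/(jωC) = -j/(ω·C) = 0 - j4.129e+04 Ω
Step 3 — Series combination: Z_total = R + L + C = 10 - j4.125e+04 Ω = 4.125e+04∠-90.0° Ω.

Z = 10 - j4.125e+04 Ω = 4.125e+04∠-90.0° Ω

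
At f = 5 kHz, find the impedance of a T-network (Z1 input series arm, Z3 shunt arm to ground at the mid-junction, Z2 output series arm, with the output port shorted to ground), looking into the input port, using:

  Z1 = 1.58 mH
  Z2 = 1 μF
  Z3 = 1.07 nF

Step 1 — Angular frequency: ω = 2π·f = 2π·5000 = 3.142e+04 rad/s.
Step 2 — Component impedances:
  Z1: Z = jωL = j·3.142e+04·0.00158 = 0 + j49.64 Ω
  Z2: Z = 1/(jωC) = -j/(ω·C) = 0 - j31.83 Ω
  Z3: Z = 1/(jωC) = -j/(ω·C) = 0 - j2.975e+04 Ω
Step 3 — With the output port shorted to ground, the output series arm Z2 runs from the junction to ground; the shunt arm Z3 also runs from the junction to ground. They appear in parallel: Z3 || Z2 = 0 - j31.8 Ω.
Step 4 — Series with input arm Z1: Z_in = Z1 + (Z3 || Z2) = 0 + j17.84 Ω = 17.84∠90.0° Ω.

Z = 0 + j17.84 Ω = 17.84∠90.0° Ω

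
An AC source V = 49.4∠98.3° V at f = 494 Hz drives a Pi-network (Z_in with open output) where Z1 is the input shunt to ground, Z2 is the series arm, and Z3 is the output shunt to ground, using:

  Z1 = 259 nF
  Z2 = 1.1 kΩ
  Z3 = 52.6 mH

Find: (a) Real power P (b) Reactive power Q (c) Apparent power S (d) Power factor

Step 1 — Angular frequency: ω = 2π·f = 2π·494 = 3104 rad/s.
Step 2 — Component impedances:
  Z1: Z = 1/(jωC) = -j/(ω·C) = 0 - j1244 Ω
  Z2: Z = R = 1100 Ω
  Z3: Z = jωL = j·3104·0.0526 = 0 + j163.3 Ω
Step 3 — With open output, the series arm Z2 and the output shunt Z3 appear in series to ground: Z2 + Z3 = 1100 + j163.3 Ω.
Step 4 — Parallel with input shunt Z1: Z_in = Z1 || (Z2 + Z3) = 715.8 - j540.7 Ω = 897.1∠-37.1° Ω.
Step 5 — Source phasor: V = 49.4∠98.3° V = -7.131 + j48.88 V.
Step 6 — Current: I = V / Z = -0.03919 + j0.03869 A = 0.05507∠135.4° A.
Step 7 — Complex power: S = V·I* = 2.171 - j1.64 VA.
Step 8 — Real power: P = Re(S) = 2.171 W.
Step 9 — Reactive power: Q = Im(S) = -1.64 VAR.
Step 10 — Apparent power: |S| = 2.72 VA.
Step 11 — Power factor: PF = P/|S| = 0.7979 (leading).

(a) P = 2.171 W  (b) Q = -1.64 VAR  (c) S = 2.72 VA  (d) PF = 0.7979 (leading)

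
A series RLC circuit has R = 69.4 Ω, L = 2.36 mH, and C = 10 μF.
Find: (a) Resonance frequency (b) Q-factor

Step 1 — Resonance condition Im(Z)=0 gives ω₀ = 1/√(LC).
Step 2 — ω₀ = 1/√(0.00236·1e-05) = 6509 rad/s.
Step 3 — f₀ = ω₀/(2π) = 1036 Hz.
Step 4 — Series Q: Q = ω₀L/R = 6509·0.00236/69.4 = 0.2214.

(a) f₀ = 1036 Hz  (b) Q = 0.2214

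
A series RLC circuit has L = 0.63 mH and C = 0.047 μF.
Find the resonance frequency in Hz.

Step 1 — Resonance condition Im(Z)=0 gives ω₀ = 1/√(LC).
Step 2 — ω₀ = 1/√(0.00063·4.7e-08) = 1.838e+05 rad/s.
Step 3 — f₀ = ω₀/(2π) = 2.925e+04 Hz.

f₀ = 2.925e+04 Hz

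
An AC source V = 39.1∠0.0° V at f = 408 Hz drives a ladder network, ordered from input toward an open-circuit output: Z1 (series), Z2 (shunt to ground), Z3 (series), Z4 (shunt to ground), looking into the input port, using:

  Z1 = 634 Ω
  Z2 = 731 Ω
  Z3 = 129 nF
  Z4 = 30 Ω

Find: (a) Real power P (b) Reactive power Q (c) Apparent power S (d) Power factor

Step 1 — Angular frequency: ω = 2π·f = 2π·408 = 2564 rad/s.
Step 2 — Component impedances:
  Z1: Z = R = 634 Ω
  Z2: Z = R = 731 Ω
  Z3: Z = 1/(jωC) = -j/(ω·C) = 0 - j3024 Ω
  Z4: Z = R = 30 Ω
Step 3 — Ladder network (open output): work backward from the far end, alternating series and parallel combinations. Z_in = 1323 - j166.2 Ω = 1334∠-7.2° Ω.
Step 4 — Source phasor: V = 39.1∠0.0° V = 39.1 V.
Step 5 — Current: I = V / Z = 0.02909 + j0.003654 A = 0.02932∠7.2° A.
Step 6 — Complex power: S = V·I* = 1.137 - j0.1429 VA.
Step 7 — Real power: P = Re(S) = 1.137 W.
Step 8 — Reactive power: Q = Im(S) = -0.1429 VAR.
Step 9 — Apparent power: |S| = 1.146 VA.
Step 10 — Power factor: PF = P/|S| = 0.9922 (leading).

(a) P = 1.137 W  (b) Q = -0.1429 VAR  (c) S = 1.146 VA  (d) PF = 0.9922 (leading)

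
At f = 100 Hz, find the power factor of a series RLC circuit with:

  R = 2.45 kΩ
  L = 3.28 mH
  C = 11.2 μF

Step 1 — Angular frequency: ω = 2π·f = 2π·100 = 628.3 rad/s.
Step 2 — Component impedances:
  R: Z = R = 2450 Ω
  L: Z = jωL = j·628.3·0.00328 = 0 + j2.061 Ω
  C: Z = 1/(jωC) = -j/(ω·C) = 0 - j142.1 Ω
Step 3 — Series combination: Z_total = R + L + C = 2450 - j140 Ω = 2454∠-3.3° Ω.
Step 4 — Power factor: PF = cos(φ) = Re(Z)/|Z| = 2450/2454 = 0.9984.
Step 5 — Type: Im(Z) = -140 ⇒ leading (phase φ = -3.3°).

PF = 0.9984 (leading, φ = -3.3°)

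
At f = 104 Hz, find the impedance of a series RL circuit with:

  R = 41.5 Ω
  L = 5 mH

Step 1 — Angular frequency: ω = 2π·f = 2π·104 = 653.5 rad/s.
Step 2 — Component impedances:
  R: Z = R = 41.5 Ω
  L: Z = jωL = j·653.5·0.005 = 0 + j3.267 Ω
Step 3 — Series combination: Z_total = R + L = 41.5 + j3.267 Ω = 41.63∠4.5° Ω.

Z = 41.5 + j3.267 Ω = 41.63∠4.5° Ω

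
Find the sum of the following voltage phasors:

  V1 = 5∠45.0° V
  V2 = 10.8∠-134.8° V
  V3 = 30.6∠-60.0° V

Step 1 — Convert each phasor to rectangular form:
  V1 = 5·(cos(45.0°) + j·sin(45.0°)) = 3.536 + j3.536 V
  V2 = 10.8·(cos(-134.8°) + j·sin(-134.8°)) = -7.61 - j7.663 V
  V3 = 30.6·(cos(-60.0°) + j·sin(-60.0°)) = 15.3 - j26.5 V
Step 2 — Sum components: V_total = 11.23 - j30.63 V.
Step 3 — Convert to polar: |V_total| = 32.62 V, ∠V_total = -69.9°.

V_total = 32.62∠-69.9° V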